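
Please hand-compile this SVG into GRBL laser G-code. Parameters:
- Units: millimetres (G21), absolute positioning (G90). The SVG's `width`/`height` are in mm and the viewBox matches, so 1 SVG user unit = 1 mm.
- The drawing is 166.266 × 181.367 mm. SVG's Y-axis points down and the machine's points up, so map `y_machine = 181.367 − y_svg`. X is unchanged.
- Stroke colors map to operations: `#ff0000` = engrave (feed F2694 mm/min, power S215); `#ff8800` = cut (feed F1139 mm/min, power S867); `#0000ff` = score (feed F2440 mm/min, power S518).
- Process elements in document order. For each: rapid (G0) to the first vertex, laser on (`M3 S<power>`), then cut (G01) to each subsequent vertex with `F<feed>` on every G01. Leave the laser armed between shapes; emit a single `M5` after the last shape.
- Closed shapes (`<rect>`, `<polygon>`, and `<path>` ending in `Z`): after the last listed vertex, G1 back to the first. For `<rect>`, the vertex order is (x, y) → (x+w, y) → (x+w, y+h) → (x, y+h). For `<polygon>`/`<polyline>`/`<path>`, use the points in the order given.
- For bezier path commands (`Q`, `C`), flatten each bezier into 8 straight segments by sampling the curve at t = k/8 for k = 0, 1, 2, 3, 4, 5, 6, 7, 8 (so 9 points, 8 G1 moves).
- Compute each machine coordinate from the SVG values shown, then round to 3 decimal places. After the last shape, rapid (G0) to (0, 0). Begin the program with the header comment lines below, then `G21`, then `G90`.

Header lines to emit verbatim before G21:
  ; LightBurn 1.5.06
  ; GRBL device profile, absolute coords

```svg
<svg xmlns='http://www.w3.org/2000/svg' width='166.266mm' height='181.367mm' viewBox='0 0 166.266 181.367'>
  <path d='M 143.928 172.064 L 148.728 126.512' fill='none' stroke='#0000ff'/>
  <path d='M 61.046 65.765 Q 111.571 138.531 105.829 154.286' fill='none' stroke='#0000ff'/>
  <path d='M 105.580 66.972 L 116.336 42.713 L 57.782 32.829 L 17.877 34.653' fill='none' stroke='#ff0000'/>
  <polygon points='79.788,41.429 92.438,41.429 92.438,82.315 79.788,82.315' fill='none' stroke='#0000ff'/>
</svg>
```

1 u = 1 mm; y_m = 181.367 − y.

[1] `<path>` line segment, #0000ff→score S518 F2440: (143.928,9.303) → (148.728,54.855)

[2] `<path>` quadratic bezier, #0000ff→score S518 F2440: (61.046,115.602) → (72.798,98.301) → (82.792,82.782) → (91.027,69.045) → (97.504,57.089) → (102.223,46.914) → (105.183,38.522) → (106.385,31.911) → (105.829,27.081)

[3] `<path>` open polyline, #ff0000→engrave S215 F2694: (105.580,114.395) → (116.336,138.654) → (57.782,148.538) → (17.877,146.714)

[4] `<polygon>` rectangle, #0000ff→score S518 F2440: (79.788,139.938) → (92.438,139.938) → (92.438,99.052) → (79.788,99.052) → (79.788,139.938) (closed)

; LightBurn 1.5.06
; GRBL device profile, absolute coords
G21
G90
G0 X143.928 Y9.303
M3 S518
G01 X148.728 Y54.855 F2440
G0 X61.046 Y115.602
M3 S518
G01 X72.798 Y98.301 F2440
G01 X82.792 Y82.782 F2440
G01 X91.027 Y69.045 F2440
G01 X97.504 Y57.089 F2440
G01 X102.223 Y46.914 F2440
G01 X105.183 Y38.522 F2440
G01 X106.385 Y31.911 F2440
G01 X105.829 Y27.081 F2440
G0 X105.580 Y114.395
M3 S215
G01 X116.336 Y138.654 F2694
G01 X57.782 Y148.538 F2694
G01 X17.877 Y146.714 F2694
G0 X79.788 Y139.938
M3 S518
G01 X92.438 Y139.938 F2440
G01 X92.438 Y99.052 F2440
G01 X79.788 Y99.052 F2440
G01 X79.788 Y139.938 F2440
M5
G0 X0.000 Y0.000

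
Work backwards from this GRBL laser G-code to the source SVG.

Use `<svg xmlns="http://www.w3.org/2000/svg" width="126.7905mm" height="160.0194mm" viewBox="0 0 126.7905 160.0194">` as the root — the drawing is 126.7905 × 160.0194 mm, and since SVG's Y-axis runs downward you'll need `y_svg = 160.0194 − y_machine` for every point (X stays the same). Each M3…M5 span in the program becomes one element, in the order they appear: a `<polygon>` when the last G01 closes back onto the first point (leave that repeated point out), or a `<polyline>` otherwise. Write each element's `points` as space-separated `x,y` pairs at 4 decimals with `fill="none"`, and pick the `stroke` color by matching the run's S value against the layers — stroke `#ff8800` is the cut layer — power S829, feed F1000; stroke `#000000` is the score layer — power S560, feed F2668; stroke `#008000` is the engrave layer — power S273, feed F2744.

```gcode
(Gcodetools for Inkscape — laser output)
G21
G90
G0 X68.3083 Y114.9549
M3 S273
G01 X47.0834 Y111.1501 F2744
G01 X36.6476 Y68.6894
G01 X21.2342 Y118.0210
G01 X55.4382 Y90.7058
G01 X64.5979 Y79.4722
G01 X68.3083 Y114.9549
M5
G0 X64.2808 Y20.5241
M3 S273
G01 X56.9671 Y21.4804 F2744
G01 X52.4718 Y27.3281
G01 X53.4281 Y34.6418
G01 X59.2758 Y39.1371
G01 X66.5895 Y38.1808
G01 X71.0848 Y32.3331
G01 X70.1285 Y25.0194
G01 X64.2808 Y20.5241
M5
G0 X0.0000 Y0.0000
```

<svg xmlns="http://www.w3.org/2000/svg" width="126.7905mm" height="160.0194mm" viewBox="0 0 126.7905 160.0194">
  <polygon points="68.3083,45.0645 47.0834,48.8693 36.6476,91.3300 21.2342,41.9984 55.4382,69.3136 64.5979,80.5472" fill="none" stroke="#008000"/>
  <polygon points="64.2808,139.4953 56.9671,138.5390 52.4718,132.6913 53.4281,125.3776 59.2758,120.8823 66.5895,121.8386 71.0848,127.6863 70.1285,135.0000" fill="none" stroke="#008000"/>
</svg>

y_svg = 160.0194 − y_m. Every run uses S273, so all elements get stroke `#008000` (engrave).

[1] closed run; points: 68.3083,45.0645 47.0834,48.8693 36.6476,91.3300 21.2342,41.9984 55.4382,69.3136 64.5979,80.5472

[2] closed run; points: 64.2808,139.4953 56.9671,138.5390 52.4718,132.6913 53.4281,125.3776 59.2758,120.8823 66.5895,121.8386 71.0848,127.6863 70.1285,135.0000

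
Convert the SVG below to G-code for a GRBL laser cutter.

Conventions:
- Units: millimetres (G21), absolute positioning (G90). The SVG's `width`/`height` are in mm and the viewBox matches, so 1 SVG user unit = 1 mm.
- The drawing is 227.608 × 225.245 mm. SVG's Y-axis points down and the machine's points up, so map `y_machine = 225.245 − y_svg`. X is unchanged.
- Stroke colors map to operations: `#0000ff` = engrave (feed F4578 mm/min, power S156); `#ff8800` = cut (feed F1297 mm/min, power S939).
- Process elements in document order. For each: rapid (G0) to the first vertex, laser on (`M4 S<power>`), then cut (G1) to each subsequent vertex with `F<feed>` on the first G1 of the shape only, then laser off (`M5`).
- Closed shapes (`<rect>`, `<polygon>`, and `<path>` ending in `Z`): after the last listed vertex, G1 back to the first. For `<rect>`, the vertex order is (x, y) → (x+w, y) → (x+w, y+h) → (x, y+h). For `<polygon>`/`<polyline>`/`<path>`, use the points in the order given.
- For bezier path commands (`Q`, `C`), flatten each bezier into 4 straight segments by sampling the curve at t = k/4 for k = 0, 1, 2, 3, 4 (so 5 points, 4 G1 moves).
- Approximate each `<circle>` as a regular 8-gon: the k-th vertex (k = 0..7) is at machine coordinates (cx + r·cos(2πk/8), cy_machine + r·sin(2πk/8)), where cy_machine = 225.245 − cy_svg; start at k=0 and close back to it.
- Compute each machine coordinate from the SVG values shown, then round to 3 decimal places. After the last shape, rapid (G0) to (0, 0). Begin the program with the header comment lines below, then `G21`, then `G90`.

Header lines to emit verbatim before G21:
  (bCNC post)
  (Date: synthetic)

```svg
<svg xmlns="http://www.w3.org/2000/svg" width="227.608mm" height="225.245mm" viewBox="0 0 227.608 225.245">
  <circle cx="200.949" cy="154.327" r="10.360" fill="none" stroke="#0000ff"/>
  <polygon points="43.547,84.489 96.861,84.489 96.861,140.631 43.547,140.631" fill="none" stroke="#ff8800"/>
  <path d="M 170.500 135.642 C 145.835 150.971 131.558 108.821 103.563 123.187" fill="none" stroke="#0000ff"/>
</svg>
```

viewBox `0 0 227.608 225.245` with mm width/height → 1 unit = 1 mm. Flip: y_m = 225.245 − y_svg.

**Shape 1** — `<circle>` circle, stroke `#0000ff` → engrave (S156, F4578). Machine vertices: (211.309,70.918) → (208.275,78.244) → (200.949,81.278) → (193.623,78.244) → (190.589,70.918) → (193.623,63.592) → (200.949,60.558) → (208.275,63.592) → (211.309,70.918). Closed: final G1 returns to the first vertex.

**Shape 2** — `<polygon>` rectangle, stroke `#ff8800` → cut (S939, F1297). Machine vertices: (43.547,140.756) → (96.861,140.756) → (96.861,84.614) → (43.547,84.614) → (43.547,140.756). Closed: final G1 returns to the first vertex.

**Shape 3** — `<path>` cubic bezier, stroke `#0000ff` → engrave (S156, F4578). Control points (SVG): P0=(170.500,135.642), P1=(145.835,150.971), P2=(131.558,108.821), P3=(103.563,123.187); sampled at t=k/4. Machine vertices: (170.500,89.603) → (153.572,87.102) → (138.280,95.469) → (122.364,104.017) → (103.563,102.058). Open path.

(bCNC post)
(Date: synthetic)
G21
G90
G0 X211.309 Y70.918
M4 S156
G1 X208.275 Y78.244 F4578
G1 X200.949 Y81.278
G1 X193.623 Y78.244
G1 X190.589 Y70.918
G1 X193.623 Y63.592
G1 X200.949 Y60.558
G1 X208.275 Y63.592
G1 X211.309 Y70.918
M5
G0 X43.547 Y140.756
M4 S939
G1 X96.861 Y140.756 F1297
G1 X96.861 Y84.614
G1 X43.547 Y84.614
G1 X43.547 Y140.756
M5
G0 X170.500 Y89.603
M4 S156
G1 X153.572 Y87.102 F4578
G1 X138.280 Y95.469
G1 X122.364 Y104.017
G1 X103.563 Y102.058
M5
G0 X0.000 Y0.000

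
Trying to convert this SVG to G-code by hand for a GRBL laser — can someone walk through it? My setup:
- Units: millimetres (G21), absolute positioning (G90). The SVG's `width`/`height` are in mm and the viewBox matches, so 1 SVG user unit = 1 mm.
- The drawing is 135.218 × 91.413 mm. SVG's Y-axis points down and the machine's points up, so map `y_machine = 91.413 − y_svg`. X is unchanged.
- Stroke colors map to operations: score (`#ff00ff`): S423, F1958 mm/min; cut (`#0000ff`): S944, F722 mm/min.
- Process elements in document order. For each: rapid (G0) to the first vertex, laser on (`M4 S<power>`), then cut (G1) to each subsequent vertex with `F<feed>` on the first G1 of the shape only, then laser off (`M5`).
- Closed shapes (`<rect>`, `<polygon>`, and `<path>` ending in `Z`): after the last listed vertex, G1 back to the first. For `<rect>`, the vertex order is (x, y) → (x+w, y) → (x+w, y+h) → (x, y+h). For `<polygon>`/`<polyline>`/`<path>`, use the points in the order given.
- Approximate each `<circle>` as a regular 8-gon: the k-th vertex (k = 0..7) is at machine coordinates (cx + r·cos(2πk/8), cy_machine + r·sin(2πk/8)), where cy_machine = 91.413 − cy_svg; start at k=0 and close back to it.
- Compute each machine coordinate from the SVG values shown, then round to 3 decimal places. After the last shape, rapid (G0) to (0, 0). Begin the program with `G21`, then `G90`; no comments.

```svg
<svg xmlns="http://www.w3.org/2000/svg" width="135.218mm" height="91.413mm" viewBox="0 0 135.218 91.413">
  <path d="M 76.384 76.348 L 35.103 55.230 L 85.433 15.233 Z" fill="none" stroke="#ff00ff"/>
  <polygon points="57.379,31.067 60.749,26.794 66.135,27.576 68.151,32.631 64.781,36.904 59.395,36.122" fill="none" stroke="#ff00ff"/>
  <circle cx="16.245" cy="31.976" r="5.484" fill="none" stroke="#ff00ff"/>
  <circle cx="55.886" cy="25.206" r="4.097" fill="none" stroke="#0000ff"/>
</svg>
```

G21
G90
G0 X76.384 Y15.065
M4 S423
G1 X35.103 Y36.183 F1958
G1 X85.433 Y76.180
G1 X76.384 Y15.065
M5
G0 X57.379 Y60.346
M4 S423
G1 X60.749 Y64.619 F1958
G1 X66.135 Y63.837
G1 X68.151 Y58.782
G1 X64.781 Y54.509
G1 X59.395 Y55.291
G1 X57.379 Y60.346
M5
G0 X21.729 Y59.437
M4 S423
G1 X20.123 Y63.315 F1958
G1 X16.245 Y64.921
G1 X12.367 Y63.315
G1 X10.761 Y59.437
G1 X12.367 Y55.559
G1 X16.245 Y53.953
G1 X20.123 Y55.559
G1 X21.729 Y59.437
M5
G0 X59.983 Y66.207
M4 S944
G1 X58.783 Y69.104 F722
G1 X55.886 Y70.304
G1 X52.989 Y69.104
G1 X51.789 Y66.207
G1 X52.989 Y63.310
G1 X55.886 Y62.110
G1 X58.783 Y63.310
G1 X59.983 Y66.207
M5
G0 X0.000 Y0.000

1 u = 1 mm; y_m = 91.413 − y.

[1] `<path>` closed polygon, #ff00ff→score S423 F1958: (76.384,15.065) → (35.103,36.183) → (85.433,76.180) → (76.384,15.065) (closed)

[2] `<polygon>` regular polygon, #ff00ff→score S423 F1958: (57.379,60.346) → (60.749,64.619) → (66.135,63.837) → (68.151,58.782) → (64.781,54.509) → (59.395,55.291) → (57.379,60.346) (closed)

[3] `<circle>` circle, #ff00ff→score S423 F1958: (21.729,59.437) → (20.123,63.315) → (16.245,64.921) → (12.367,63.315) → (10.761,59.437) → (12.367,55.559) → (16.245,53.953) → (20.123,55.559) → (21.729,59.437) (closed)

[4] `<circle>` circle, #0000ff→cut S944 F722: (59.983,66.207) → (58.783,69.104) → (55.886,70.304) → (52.989,69.104) → (51.789,66.207) → (52.989,63.310) → (55.886,62.110) → (58.783,63.310) → (59.983,66.207) (closed)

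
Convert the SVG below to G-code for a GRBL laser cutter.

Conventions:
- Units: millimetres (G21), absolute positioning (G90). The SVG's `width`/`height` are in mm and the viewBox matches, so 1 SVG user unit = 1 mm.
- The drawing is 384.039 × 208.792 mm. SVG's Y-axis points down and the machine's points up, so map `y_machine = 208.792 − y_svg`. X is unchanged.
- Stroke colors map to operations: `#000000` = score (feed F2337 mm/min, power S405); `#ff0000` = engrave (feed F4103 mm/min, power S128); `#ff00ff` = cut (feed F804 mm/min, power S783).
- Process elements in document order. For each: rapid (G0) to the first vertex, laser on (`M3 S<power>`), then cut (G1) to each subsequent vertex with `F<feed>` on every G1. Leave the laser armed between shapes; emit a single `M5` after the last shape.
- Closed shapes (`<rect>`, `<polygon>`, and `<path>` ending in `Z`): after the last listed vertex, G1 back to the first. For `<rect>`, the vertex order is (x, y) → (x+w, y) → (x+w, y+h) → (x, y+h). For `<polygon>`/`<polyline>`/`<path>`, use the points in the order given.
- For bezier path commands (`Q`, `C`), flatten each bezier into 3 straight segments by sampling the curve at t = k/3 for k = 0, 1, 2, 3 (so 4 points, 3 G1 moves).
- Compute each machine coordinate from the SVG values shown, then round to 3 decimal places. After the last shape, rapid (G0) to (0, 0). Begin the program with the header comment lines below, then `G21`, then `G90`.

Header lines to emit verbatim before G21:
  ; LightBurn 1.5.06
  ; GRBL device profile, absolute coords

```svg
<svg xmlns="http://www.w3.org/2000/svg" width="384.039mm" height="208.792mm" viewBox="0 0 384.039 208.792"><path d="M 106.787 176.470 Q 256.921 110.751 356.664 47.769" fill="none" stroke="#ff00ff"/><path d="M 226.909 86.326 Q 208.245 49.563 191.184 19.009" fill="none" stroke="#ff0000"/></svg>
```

viewBox `0 0 384.039 208.792` with mm width/height → 1 unit = 1 mm. Flip: y_m = 208.792 − y_svg.

**Shape 1** — `<path>` quadratic bezier, stroke `#ff00ff` → cut (S783, F804). Control points (SVG): P0=(106.787,176.470), P1=(256.921,110.751), P2=(356.664,47.769); sampled at t=k/3. Machine vertices: (106.787,32.322) → (201.277,75.831) → (284.570,118.731) → (356.664,161.023). Open path.

**Shape 2** — `<path>` quadratic bezier, stroke `#ff0000` → engrave (S128, F4103). Control points (SVG): P0=(226.909,86.326), P1=(208.245,49.563), P2=(191.184,19.009); sampled at t=k/3. Machine vertices: (226.909,122.466) → (214.644,146.285) → (202.736,168.724) → (191.184,189.783). Open path.

; LightBurn 1.5.06
; GRBL device profile, absolute coords
G21
G90
G0 X106.787 Y32.322
M3 S783
G1 X201.277 Y75.831 F804
G1 X284.570 Y118.731 F804
G1 X356.664 Y161.023 F804
G0 X226.909 Y122.466
M3 S128
G1 X214.644 Y146.285 F4103
G1 X202.736 Y168.724 F4103
G1 X191.184 Y189.783 F4103
M5
G0 X0.000 Y0.000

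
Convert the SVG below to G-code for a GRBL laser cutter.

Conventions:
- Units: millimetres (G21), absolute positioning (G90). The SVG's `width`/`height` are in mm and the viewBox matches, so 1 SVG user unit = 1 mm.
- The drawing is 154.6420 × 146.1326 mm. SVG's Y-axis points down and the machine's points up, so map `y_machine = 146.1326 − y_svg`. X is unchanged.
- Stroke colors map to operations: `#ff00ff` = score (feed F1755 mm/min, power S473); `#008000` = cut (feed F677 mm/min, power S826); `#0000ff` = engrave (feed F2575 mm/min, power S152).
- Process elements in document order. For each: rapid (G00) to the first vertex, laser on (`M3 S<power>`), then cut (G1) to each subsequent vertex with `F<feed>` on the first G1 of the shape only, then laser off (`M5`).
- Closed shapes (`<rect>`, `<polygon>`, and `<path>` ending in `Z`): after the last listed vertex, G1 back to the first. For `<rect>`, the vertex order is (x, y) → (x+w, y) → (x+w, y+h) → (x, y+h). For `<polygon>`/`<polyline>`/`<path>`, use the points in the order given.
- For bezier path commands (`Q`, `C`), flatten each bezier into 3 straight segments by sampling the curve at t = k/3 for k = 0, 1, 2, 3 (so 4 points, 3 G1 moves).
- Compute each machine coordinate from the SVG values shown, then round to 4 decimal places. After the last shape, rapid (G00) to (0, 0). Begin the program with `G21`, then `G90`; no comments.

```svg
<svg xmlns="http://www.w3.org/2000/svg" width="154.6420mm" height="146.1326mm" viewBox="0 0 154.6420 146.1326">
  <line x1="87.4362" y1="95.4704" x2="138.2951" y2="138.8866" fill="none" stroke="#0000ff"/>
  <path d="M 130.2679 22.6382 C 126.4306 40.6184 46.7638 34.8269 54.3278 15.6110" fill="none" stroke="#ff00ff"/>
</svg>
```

Since the viewBox matches the mm dimensions, user units are millimetres directly. The only transform is the Y-flip y_m = 146.1326 − y_svg.

Shape 1 is a line segment drawn with `<line>`. Its stroke #0000ff means engrave at S152, F2575. After flipping Y the toolpath is (87.4362,50.6622) → (138.2951,7.2460).

Shape 2 is a cubic bezier drawn with `<path>`. Its stroke #ff00ff means score at S473, F1755. After flipping Y the toolpath is (130.2679,123.4944) → (107.1934,113.0549) → (69.8015,116.1637) → (54.3278,130.5216).

G21
G90
G00 X87.4362 Y50.6622
M3 S152
G1 X138.2951 Y7.2460 F2575
M5
G00 X130.2679 Y123.4944
M3 S473
G1 X107.1934 Y113.0549 F1755
G1 X69.8015 Y116.1637
G1 X54.3278 Y130.5216
M5
G00 X0.0000 Y0.0000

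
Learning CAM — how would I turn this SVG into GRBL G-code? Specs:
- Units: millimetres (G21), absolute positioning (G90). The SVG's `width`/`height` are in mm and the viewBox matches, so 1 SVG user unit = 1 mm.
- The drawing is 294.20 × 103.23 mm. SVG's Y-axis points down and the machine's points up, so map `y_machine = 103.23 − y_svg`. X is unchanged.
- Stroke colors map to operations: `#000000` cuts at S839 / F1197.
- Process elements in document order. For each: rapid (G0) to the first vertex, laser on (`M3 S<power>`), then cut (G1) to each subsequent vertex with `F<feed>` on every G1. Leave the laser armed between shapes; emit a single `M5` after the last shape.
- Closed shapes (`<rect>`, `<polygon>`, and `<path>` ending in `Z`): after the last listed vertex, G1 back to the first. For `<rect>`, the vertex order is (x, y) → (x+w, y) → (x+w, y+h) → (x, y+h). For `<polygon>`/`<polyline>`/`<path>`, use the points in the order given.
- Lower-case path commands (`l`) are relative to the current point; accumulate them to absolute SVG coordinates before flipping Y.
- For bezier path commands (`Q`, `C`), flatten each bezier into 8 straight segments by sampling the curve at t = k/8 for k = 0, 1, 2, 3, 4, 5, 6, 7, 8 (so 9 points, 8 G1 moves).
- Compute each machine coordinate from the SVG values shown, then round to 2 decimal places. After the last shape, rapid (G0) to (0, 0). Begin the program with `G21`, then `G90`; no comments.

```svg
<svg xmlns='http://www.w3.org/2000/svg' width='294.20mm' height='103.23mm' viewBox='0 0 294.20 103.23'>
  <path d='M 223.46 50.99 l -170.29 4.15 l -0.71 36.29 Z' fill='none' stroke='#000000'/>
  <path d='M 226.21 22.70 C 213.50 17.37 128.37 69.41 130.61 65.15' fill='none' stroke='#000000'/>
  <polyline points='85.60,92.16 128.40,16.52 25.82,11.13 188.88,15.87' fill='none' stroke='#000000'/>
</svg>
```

1 u = 1 mm; y_m = 103.23 − y.

[1] `<path>` closed polygon, #000000→cut S839 F1197: (223.46,52.24) → (53.17,48.09) → (52.46,11.80) → (223.46,52.24) (closed)

[2] `<path>` cubic bezier, #000000→cut S839 F1197: (226.21,80.53) → (218.36,80.06) → (205.60,75.55) → (189.79,68.32) → (172.80,59.71) → (156.52,51.04) → (142.82,43.67) → (133.55,38.90) → (130.61,38.08)

[3] `<polyline>` open polyline, #000000→cut S839 F1197: (85.60,11.07) → (128.40,86.71) → (25.82,92.10) → (188.88,87.36)

G21
G90
G0 X223.46 Y52.24
M3 S839
G1 X53.17 Y48.09 F1197
G1 X52.46 Y11.80 F1197
G1 X223.46 Y52.24 F1197
G0 X226.21 Y80.53
M3 S839
G1 X218.36 Y80.06 F1197
G1 X205.60 Y75.55 F1197
G1 X189.79 Y68.32 F1197
G1 X172.80 Y59.71 F1197
G1 X156.52 Y51.04 F1197
G1 X142.82 Y43.67 F1197
G1 X133.55 Y38.90 F1197
G1 X130.61 Y38.08 F1197
G0 X85.60 Y11.07
M3 S839
G1 X128.40 Y86.71 F1197
G1 X25.82 Y92.10 F1197
G1 X188.88 Y87.36 F1197
M5
G0 X0.00 Y0.00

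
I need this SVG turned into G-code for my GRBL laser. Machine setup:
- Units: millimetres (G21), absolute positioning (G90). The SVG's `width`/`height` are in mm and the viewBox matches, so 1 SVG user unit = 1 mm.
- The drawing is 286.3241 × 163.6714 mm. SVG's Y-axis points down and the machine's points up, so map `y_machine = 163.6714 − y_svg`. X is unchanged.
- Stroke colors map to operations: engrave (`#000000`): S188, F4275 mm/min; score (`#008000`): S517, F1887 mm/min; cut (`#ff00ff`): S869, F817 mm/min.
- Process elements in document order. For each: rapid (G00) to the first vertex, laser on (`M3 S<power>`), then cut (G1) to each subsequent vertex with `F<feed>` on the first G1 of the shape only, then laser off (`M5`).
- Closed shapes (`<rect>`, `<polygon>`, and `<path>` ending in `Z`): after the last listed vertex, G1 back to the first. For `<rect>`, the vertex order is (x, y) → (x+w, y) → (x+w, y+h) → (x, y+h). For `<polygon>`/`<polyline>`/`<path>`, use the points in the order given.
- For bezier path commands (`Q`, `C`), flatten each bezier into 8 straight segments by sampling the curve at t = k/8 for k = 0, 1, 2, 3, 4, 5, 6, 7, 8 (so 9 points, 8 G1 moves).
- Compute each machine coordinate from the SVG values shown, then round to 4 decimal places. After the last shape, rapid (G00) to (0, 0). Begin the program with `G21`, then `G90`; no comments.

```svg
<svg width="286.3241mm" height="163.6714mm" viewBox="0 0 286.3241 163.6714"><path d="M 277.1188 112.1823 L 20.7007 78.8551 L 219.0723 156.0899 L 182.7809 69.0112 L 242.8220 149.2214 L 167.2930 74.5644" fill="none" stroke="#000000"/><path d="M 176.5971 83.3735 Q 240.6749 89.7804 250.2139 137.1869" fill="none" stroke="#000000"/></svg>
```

viewBox `0 0 286.3241 163.6714` with mm width/height → 1 unit = 1 mm. Flip: y_m = 163.6714 − y_svg.

**Shape 1** — `<path>` open polyline, stroke `#000000` → engrave (S188, F4275). Machine vertices: (277.1188,51.4891) → (20.7007,84.8163) → (219.0723,7.5815) → (182.7809,94.6602) → (242.8220,14.4500) → (167.2930,89.1070). Open path.

**Shape 2** — `<path>` quadratic bezier, stroke `#000000` → engrave (S188, F4275). Control points (SVG): P0=(176.5971,83.3735), P1=(240.6749,89.7804), P2=(250.2139,137.1869); sampled at t=k/8. Machine vertices: (176.5971,80.2979) → (191.7644,78.0556) → (205.2273,74.5320) → (216.9859,69.7272) → (227.0402,63.6411) → (235.3901,56.2738) → (242.0357,47.6253) → (246.9770,37.6955) → (250.2139,26.4845). Open path.

G21
G90
G00 X277.1188 Y51.4891
M3 S188
G1 X20.7007 Y84.8163 F4275
G1 X219.0723 Y7.5815
G1 X182.7809 Y94.6602
G1 X242.8220 Y14.4500
G1 X167.2930 Y89.1070
M5
G00 X176.5971 Y80.2979
M3 S188
G1 X191.7644 Y78.0556 F4275
G1 X205.2273 Y74.5320
G1 X216.9859 Y69.7272
G1 X227.0402 Y63.6411
G1 X235.3901 Y56.2738
G1 X242.0357 Y47.6253
G1 X246.9770 Y37.6955
G1 X250.2139 Y26.4845
M5
G00 X0.0000 Y0.0000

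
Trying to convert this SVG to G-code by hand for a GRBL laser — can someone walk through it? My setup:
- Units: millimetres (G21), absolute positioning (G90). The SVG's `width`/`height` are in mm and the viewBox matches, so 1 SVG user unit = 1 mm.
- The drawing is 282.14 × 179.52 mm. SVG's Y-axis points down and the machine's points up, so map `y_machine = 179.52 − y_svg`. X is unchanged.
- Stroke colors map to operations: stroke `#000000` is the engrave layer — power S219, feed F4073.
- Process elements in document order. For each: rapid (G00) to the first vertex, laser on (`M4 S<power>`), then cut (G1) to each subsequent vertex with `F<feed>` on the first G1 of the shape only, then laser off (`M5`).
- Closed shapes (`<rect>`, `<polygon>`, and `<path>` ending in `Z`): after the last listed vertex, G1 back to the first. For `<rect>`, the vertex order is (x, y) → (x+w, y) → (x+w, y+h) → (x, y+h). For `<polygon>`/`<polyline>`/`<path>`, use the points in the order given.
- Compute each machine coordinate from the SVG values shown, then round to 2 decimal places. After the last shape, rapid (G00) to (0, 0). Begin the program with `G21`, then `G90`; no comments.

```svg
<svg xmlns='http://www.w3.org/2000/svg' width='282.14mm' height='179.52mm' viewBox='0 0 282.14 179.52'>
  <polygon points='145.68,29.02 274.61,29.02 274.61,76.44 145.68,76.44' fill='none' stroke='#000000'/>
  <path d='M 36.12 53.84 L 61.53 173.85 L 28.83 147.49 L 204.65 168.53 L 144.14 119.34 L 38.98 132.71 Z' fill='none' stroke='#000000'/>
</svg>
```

Since the viewBox matches the mm dimensions, user units are millimetres directly. The only transform is the Y-flip y_m = 179.52 − y_svg.

Shape 1 is a rectangle drawn with `<polygon>`. Its stroke #000000 means engrave at S219, F4073. After flipping Y the toolpath is (145.68,150.50) → (274.61,150.50) → (274.61,103.08) → (145.68,103.08) → (145.68,150.50), returning to the start.

Shape 2 is a closed polygon drawn with `<path>`. Its stroke #000000 means engrave at S219, F4073. After flipping Y the toolpath is (36.12,125.68) → (61.53,5.67) → (28.83,32.03) → (204.65,10.99) → (144.14,60.18) → (38.98,46.81) → (36.12,125.68), returning to the start.

G21
G90
G00 X145.68 Y150.50
M4 S219
G1 X274.61 Y150.50 F4073
G1 X274.61 Y103.08
G1 X145.68 Y103.08
G1 X145.68 Y150.50
M5
G00 X36.12 Y125.68
M4 S219
G1 X61.53 Y5.67 F4073
G1 X28.83 Y32.03
G1 X204.65 Y10.99
G1 X144.14 Y60.18
G1 X38.98 Y46.81
G1 X36.12 Y125.68
M5
G00 X0.00 Y0.00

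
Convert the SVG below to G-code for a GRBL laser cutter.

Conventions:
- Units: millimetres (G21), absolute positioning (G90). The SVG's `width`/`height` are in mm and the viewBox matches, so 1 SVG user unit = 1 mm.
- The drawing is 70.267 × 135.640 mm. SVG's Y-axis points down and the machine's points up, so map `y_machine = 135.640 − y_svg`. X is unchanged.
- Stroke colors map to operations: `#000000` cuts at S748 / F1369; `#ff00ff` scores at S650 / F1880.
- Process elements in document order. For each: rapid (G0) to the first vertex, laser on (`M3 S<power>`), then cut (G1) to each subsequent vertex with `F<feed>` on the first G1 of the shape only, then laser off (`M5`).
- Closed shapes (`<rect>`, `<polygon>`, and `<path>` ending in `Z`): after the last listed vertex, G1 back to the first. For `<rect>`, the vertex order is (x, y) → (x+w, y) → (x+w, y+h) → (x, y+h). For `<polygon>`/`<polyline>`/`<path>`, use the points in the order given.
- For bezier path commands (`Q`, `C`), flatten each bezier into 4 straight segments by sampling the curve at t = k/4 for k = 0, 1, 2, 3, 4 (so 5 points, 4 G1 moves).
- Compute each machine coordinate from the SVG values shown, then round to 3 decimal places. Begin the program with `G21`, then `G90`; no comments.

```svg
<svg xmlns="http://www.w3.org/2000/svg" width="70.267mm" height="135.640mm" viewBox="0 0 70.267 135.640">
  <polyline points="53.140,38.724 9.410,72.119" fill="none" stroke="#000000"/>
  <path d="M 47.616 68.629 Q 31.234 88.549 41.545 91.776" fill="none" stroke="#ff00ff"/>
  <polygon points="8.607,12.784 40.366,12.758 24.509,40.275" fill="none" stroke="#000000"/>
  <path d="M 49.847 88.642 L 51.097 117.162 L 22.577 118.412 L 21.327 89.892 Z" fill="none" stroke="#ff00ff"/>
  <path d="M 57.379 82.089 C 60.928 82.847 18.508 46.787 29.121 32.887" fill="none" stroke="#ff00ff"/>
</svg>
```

Since the viewBox matches the mm dimensions, user units are millimetres directly. The only transform is the Y-flip y_m = 135.640 − y_svg.

Shape 1 is a line segment drawn with `<polyline>`. Its stroke #000000 means cut at S748, F1369. After flipping Y the toolpath is (53.140,96.916) → (9.410,63.521).

Shape 2 is a quadratic bezier drawn with `<path>`. Its stroke #ff00ff means score at S650, F1880. After flipping Y the toolpath is (47.616,67.011) → (41.093,58.094) → (37.907,51.264) → (38.058,46.521) → (41.545,43.864).

Shape 3 is a regular polygon drawn with `<polygon>`. Its stroke #000000 means cut at S748, F1369. After flipping Y the toolpath is (8.607,122.856) → (40.366,122.882) → (24.509,95.365) → (8.607,122.856), returning to the start.

Shape 4 is a regular polygon drawn with `<path>`. Its stroke #ff00ff means score at S650, F1880. After flipping Y the toolpath is (49.847,46.998) → (51.097,18.478) → (22.577,17.228) → (21.327,45.748) → (49.847,46.998), returning to the start.

Shape 5 is a cubic bezier drawn with `<path>`. Its stroke #ff00ff means score at S650, F1880. After flipping Y the toolpath is (57.379,53.551) → (52.968,58.964) → (40.601,72.655) → (29.558,89.095) → (29.121,102.753).

G21
G90
G0 X53.140 Y96.916
M3 S748
G1 X9.410 Y63.521 F1369
M5
G0 X47.616 Y67.011
M3 S650
G1 X41.093 Y58.094 F1880
G1 X37.907 Y51.264
G1 X38.058 Y46.521
G1 X41.545 Y43.864
M5
G0 X8.607 Y122.856
M3 S748
G1 X40.366 Y122.882 F1369
G1 X24.509 Y95.365
G1 X8.607 Y122.856
M5
G0 X49.847 Y46.998
M3 S650
G1 X51.097 Y18.478 F1880
G1 X22.577 Y17.228
G1 X21.327 Y45.748
G1 X49.847 Y46.998
M5
G0 X57.379 Y53.551
M3 S650
G1 X52.968 Y58.964 F1880
G1 X40.601 Y72.655
G1 X29.558 Y89.095
G1 X29.121 Y102.753
M5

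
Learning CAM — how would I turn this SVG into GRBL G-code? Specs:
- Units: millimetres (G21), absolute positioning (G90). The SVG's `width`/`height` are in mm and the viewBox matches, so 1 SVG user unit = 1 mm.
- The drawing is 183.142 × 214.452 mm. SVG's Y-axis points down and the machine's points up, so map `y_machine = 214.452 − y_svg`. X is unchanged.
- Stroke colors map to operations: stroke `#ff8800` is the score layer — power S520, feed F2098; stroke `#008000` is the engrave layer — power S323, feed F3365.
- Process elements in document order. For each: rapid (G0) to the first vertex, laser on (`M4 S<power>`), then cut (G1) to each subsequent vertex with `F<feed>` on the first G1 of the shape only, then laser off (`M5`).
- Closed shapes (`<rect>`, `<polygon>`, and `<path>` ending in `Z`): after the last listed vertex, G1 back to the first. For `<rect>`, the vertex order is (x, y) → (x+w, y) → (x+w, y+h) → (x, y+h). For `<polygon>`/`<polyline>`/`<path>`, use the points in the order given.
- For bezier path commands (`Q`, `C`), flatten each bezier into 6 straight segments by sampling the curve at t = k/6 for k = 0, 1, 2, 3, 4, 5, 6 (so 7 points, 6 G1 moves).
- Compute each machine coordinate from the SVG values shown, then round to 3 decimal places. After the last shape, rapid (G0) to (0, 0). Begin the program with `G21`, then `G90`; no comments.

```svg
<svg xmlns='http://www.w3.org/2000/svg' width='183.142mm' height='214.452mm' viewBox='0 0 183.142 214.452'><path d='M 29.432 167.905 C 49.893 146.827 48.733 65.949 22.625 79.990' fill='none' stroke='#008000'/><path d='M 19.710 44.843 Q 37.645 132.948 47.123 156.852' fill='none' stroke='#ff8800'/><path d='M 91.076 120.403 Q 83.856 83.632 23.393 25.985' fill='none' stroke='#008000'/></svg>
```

1 u = 1 mm; y_m = 214.452 − y.

[1] `<path>` cubic bezier, #008000→engrave S323 F3365: (29.432,46.547) → (37.845,61.353) → (42.563,81.828) → (43.492,103.674) → (40.540,122.594) → (33.615,134.289) → (22.625,134.462)

[2] `<path>` quadratic bezier, #ff8800→score S520 F2098: (19.710,169.609) → (25.453,142.024) → (30.727,118.006) → (35.531,97.554) → (39.865,80.669) → (43.729,67.351) → (47.123,57.600)

[3] `<path>` quadratic bezier, #008000→engrave S323 F3365: (91.076,94.049) → (87.190,106.886) → (80.347,120.883) → (70.545,136.039) → (57.786,152.355) → (42.068,169.831) → (23.393,188.467)

G21
G90
G0 X29.432 Y46.547
M4 S323
G1 X37.845 Y61.353 F3365
G1 X42.563 Y81.828
G1 X43.492 Y103.674
G1 X40.540 Y122.594
G1 X33.615 Y134.289
G1 X22.625 Y134.462
M5
G0 X19.710 Y169.609
M4 S520
G1 X25.453 Y142.024 F2098
G1 X30.727 Y118.006
G1 X35.531 Y97.554
G1 X39.865 Y80.669
G1 X43.729 Y67.351
G1 X47.123 Y57.600
M5
G0 X91.076 Y94.049
M4 S323
G1 X87.190 Y106.886 F3365
G1 X80.347 Y120.883
G1 X70.545 Y136.039
G1 X57.786 Y152.355
G1 X42.068 Y169.831
G1 X23.393 Y188.467
M5
G0 X0.000 Y0.000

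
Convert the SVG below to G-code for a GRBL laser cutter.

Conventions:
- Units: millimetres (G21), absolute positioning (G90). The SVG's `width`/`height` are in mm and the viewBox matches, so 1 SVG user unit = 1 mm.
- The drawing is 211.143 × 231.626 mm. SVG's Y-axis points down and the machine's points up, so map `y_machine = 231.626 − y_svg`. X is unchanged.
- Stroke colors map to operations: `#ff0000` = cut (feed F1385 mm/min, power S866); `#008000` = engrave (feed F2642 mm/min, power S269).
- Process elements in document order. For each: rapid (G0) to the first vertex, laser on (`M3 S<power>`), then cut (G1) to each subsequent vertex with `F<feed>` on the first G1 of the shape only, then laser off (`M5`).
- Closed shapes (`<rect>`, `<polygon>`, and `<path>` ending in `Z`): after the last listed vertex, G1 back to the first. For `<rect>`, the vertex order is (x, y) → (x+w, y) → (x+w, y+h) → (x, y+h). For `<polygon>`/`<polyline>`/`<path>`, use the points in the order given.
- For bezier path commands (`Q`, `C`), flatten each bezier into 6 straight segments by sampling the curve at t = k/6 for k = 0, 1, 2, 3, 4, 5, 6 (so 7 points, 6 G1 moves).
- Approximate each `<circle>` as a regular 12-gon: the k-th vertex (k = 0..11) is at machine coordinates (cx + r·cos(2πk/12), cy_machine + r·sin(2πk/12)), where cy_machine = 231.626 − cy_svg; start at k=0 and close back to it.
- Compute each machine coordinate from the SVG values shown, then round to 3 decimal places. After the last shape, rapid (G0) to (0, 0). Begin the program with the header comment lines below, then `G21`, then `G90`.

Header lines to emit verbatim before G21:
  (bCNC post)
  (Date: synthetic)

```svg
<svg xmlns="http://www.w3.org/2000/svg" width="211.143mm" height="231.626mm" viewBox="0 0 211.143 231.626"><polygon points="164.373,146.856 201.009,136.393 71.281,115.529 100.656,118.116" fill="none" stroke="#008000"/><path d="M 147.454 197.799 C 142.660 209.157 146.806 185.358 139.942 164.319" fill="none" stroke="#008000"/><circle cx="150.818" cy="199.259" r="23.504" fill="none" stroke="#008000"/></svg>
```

viewBox `0 0 211.143 231.626` with mm width/height → 1 unit = 1 mm. Flip: y_m = 231.626 − y_svg.

**Shape 1** — `<polygon>` closed polygon, stroke `#008000` → engrave (S269, F2642). Machine vertices: (164.373,84.770) → (201.009,95.233) → (71.281,116.097) → (100.656,113.510) → (164.373,84.770). Closed: final G1 returns to the first vertex.

**Shape 2** — `<path>` cubic bezier, stroke `#008000` → engrave (S269, F2642). Control points (SVG): P0=(147.454,197.799), P1=(142.660,209.157), P2=(146.806,185.358), P3=(139.942,164.319); sampled at t=k/6. Machine vertices: (147.454,33.827) → (145.710,30.902) → (144.901,32.784) → (144.474,38.418) → (143.875,46.752) → (142.549,56.733) → (139.942,67.307). Open path.

**Shape 3** — `<circle>` circle, stroke `#008000` → engrave (S269, F2642). Machine vertices: (174.322,32.367) → (171.173,44.119) → (162.570,52.722) → (150.818,55.871) → (139.066,52.722) → (130.463,44.119) → (127.314,32.367) → (130.463,20.615) → (139.066,12.012) → (150.818,8.863) → (162.570,12.012) → (171.173,20.615) → (174.322,32.367). Closed: final G1 returns to the first vertex.

(bCNC post)
(Date: synthetic)
G21
G90
G0 X164.373 Y84.770
M3 S269
G1 X201.009 Y95.233 F2642
G1 X71.281 Y116.097
G1 X100.656 Y113.510
G1 X164.373 Y84.770
M5
G0 X147.454 Y33.827
M3 S269
G1 X145.710 Y30.902 F2642
G1 X144.901 Y32.784
G1 X144.474 Y38.418
G1 X143.875 Y46.752
G1 X142.549 Y56.733
G1 X139.942 Y67.307
M5
G0 X174.322 Y32.367
M3 S269
G1 X171.173 Y44.119 F2642
G1 X162.570 Y52.722
G1 X150.818 Y55.871
G1 X139.066 Y52.722
G1 X130.463 Y44.119
G1 X127.314 Y32.367
G1 X130.463 Y20.615
G1 X139.066 Y12.012
G1 X150.818 Y8.863
G1 X162.570 Y12.012
G1 X171.173 Y20.615
G1 X174.322 Y32.367
M5
G0 X0.000 Y0.000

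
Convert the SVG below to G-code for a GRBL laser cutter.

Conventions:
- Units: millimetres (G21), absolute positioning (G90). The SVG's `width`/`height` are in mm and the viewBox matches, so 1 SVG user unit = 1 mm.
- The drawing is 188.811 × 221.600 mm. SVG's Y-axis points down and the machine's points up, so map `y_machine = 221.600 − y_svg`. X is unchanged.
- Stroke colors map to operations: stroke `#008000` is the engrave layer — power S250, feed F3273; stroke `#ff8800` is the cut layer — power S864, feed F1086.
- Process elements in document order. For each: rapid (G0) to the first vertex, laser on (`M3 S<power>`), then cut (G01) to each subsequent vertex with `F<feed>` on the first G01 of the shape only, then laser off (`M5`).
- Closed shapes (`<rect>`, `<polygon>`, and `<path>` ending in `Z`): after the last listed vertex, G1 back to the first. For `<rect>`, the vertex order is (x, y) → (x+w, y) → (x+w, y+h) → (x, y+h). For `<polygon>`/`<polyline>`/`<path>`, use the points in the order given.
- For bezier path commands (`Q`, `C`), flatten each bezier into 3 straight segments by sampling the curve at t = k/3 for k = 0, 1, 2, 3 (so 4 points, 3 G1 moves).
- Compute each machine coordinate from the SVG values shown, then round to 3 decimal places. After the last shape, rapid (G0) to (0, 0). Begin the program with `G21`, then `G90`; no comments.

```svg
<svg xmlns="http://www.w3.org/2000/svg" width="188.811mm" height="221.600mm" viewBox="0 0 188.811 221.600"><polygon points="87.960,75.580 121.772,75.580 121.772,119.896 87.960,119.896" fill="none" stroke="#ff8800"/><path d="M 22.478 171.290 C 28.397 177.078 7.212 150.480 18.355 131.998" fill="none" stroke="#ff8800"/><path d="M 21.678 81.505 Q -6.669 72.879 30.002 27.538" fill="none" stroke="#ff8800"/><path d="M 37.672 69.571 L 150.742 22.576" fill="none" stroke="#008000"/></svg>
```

G21
G90
G0 X87.960 Y146.020
M3 S864
G01 X121.772 Y146.020 F1086
G01 X121.772 Y101.704
G01 X87.960 Y101.704
G01 X87.960 Y146.020
M5
G0 X22.478 Y50.310
M3 S864
G01 X21.564 Y53.817 F1086
G01 X15.787 Y69.915
G01 X18.355 Y89.602
M5
G0 X21.678 Y140.095
M3 S864
G01 X10.004 Y149.925 F1086
G01 X12.779 Y167.914
G01 X30.002 Y194.062
M5
G0 X37.672 Y152.029
M3 S250
G01 X150.742 Y199.024 F3273
M5
G0 X0.000 Y0.000

1 u = 1 mm; y_m = 221.600 − y.

[1] `<polygon>` rectangle, #ff8800→cut S864 F1086: (87.960,146.020) → (121.772,146.020) → (121.772,101.704) → (87.960,101.704) → (87.960,146.020) (closed)

[2] `<path>` cubic bezier, #ff8800→cut S864 F1086: (22.478,50.310) → (21.564,53.817) → (15.787,69.915) → (18.355,89.602)

[3] `<path>` quadratic bezier, #ff8800→cut S864 F1086: (21.678,140.095) → (10.004,149.925) → (12.779,167.914) → (30.002,194.062)

[4] `<path>` line segment, #008000→engrave S250 F3273: (37.672,152.029) → (150.742,199.024)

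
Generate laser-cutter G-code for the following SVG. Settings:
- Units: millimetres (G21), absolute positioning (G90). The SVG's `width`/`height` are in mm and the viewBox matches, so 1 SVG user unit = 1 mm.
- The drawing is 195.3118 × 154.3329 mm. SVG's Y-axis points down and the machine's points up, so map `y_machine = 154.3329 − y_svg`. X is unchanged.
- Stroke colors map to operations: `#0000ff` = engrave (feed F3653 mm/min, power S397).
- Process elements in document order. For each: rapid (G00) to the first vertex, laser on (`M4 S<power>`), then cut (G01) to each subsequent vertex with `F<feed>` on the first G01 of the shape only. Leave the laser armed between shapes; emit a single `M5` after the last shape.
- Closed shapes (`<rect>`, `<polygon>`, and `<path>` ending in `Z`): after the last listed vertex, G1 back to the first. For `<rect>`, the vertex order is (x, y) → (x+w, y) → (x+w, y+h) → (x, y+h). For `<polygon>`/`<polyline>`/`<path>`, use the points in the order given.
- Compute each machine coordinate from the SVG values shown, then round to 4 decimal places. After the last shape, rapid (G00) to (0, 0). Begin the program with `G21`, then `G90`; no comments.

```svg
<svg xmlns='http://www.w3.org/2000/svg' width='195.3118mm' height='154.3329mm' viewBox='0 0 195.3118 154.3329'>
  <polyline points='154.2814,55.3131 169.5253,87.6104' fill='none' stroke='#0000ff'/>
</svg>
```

G21
G90
G00 X154.2814 Y99.0198
M4 S397
G01 X169.5253 Y66.7225 F3653
M5
G00 X0.0000 Y0.0000

Since the viewBox matches the mm dimensions, user units are millimetres directly. The only transform is the Y-flip y_m = 154.3329 − y_svg.

Shape 1 is a line segment drawn with `<polyline>`. Its stroke #0000ff means engrave at S397, F3653. After flipping Y the toolpath is (154.2814,99.0198) → (169.5253,66.7225).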